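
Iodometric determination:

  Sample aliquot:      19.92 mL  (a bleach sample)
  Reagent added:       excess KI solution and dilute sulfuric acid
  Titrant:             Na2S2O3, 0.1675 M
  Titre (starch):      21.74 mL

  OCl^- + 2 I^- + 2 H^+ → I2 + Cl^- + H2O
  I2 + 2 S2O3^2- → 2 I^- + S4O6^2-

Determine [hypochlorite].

0.09140 M

n(S2O3^2-) = 0.02174 × 0.1675 = 3.641 × 10^-3 mol
n(I2) = n(S2O3^2-)/2 = 1.821 × 10^-3 mol
n(OCl^-) in the aliquot = 1.821 × 10^-3 mol (1:1 ratio)
[OCl^-] = 1.821 × 10^-3 / 0.01992 = 0.09140 mol/L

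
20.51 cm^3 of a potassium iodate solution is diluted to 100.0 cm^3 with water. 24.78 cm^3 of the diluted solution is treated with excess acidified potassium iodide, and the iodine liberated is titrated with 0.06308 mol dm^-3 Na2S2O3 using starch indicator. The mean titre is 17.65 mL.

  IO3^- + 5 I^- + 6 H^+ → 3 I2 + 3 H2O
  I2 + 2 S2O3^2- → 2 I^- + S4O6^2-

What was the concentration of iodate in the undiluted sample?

n(S2O3^2-) = 0.01765 × 0.06308 = 1.113 × 10^-3 mol
n(I2) = n(S2O3^2-)/2 = 5.567 × 10^-4 mol
From the 1:3 ratio, n(IO3^-) in the aliquot = 1/3 × 5.567 × 10^-4 = 1.856 × 10^-4 mol
[IO3^-]_dilute = 1.856 × 10^-4 / 0.02478 = 0.007488 mol/L
[IO3^-]_original = 0.007488 × 100.0/20.51 = 0.03651 mol/L

0.03651 mol/L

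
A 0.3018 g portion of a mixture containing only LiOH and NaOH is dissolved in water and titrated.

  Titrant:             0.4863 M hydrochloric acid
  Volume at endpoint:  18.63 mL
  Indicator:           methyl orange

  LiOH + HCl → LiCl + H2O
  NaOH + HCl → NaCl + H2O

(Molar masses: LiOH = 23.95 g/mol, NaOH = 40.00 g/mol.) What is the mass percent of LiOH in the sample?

n(HCl) = 0.01863 × 0.4863 = 9.060 × 10^-3 mol
Let x = n(LiOH), y = n(NaOH).
Titrant: 1x + 1y = 9.060 × 10^-3;  mass: 23.95x + 40.00y = 0.3018
Solving, x = 3.775 × 10^-3 mol, y = 5.285 × 10^-3 mol
mass of LiOH = 3.775 × 10^-3 × 23.95 = 0.09041 g
% LiOH = 0.09041 / 0.3018 × 100 = 29.96 %

29.96 %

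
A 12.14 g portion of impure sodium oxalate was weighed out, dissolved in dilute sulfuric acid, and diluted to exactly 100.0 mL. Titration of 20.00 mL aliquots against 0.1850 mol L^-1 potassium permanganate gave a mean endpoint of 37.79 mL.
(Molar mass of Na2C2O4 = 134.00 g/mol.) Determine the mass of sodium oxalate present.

2 MnO4^- + 5 C2O4^2- + 16 H^+ → 2 Mn^2+ + 10 CO2 + 8 H2O
n(KMnO4) per titration = 0.03779 × 0.1850 = 6.991 × 10^-3 mol
From the 5:2 ratio, n(Na2C2O4) in each aliquot = 5/2 × 6.991 × 10^-3 = 0.01748 mol
n(Na2C2O4) in the whole flask = 0.01748 × 100.0/20.00 = 0.08739 mol
mass of Na2C2O4 = 0.08739 × 134.00 = 11.71 g

11.71 g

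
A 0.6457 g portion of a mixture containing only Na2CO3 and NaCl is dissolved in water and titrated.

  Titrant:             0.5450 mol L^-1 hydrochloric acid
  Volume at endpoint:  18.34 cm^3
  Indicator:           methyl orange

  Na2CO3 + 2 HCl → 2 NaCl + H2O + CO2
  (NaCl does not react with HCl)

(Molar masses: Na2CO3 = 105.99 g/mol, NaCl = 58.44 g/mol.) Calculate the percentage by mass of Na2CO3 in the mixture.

82.04 %

n(HCl) = 0.01834 × 0.5450 = 9.995 × 10^-3 mol
Let x = n(Na2CO3), y = n(NaCl).
Titrant: 2x = 9.995 × 10^-3;  mass: 105.99x + 58.44y = 0.6457
Solving, x = 4.998 × 10^-3 mol, y = 1.985 × 10^-3 mol
mass of Na2CO3 = 4.998 × 10^-3 × 105.99 = 0.5297 g
% Na2CO3 = 0.5297 / 0.6457 × 100 = 82.04 %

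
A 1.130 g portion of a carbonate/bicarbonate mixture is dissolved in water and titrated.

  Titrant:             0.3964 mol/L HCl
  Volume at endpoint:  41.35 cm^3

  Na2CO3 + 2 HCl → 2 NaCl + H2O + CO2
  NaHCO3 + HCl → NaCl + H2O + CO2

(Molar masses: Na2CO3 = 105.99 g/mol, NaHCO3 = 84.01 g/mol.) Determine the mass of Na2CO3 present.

n(HCl) = 0.04135 × 0.3964 = 0.01639 mol
Let x = n(Na2CO3), y = n(NaHCO3).
Titrant: 2x + 1y = 0.01639;  mass: 105.99x + 84.01y = 1.130
Solving, x = 3.982 × 10^-3 mol, y = 8.427 × 10^-3 mol
mass of Na2CO3 = 3.982 × 10^-3 × 105.99 = 0.4221 g

0.4221 g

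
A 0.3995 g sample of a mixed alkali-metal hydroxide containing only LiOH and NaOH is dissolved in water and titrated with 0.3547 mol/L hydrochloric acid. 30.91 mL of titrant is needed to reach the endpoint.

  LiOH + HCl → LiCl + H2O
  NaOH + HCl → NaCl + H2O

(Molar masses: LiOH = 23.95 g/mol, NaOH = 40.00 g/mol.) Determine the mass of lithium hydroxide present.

0.05827 g

n(HCl) = 0.03091 × 0.3547 = 0.01096 mol
Let x = n(LiOH), y = n(NaOH).
Titrant: 1x + 1y = 0.01096;  mass: 23.95x + 40.00y = 0.3995
Solving, x = 2.433 × 10^-3 mol, y = 8.531 × 10^-3 mol
mass of LiOH = 2.433 × 10^-3 × 23.95 = 0.05827 g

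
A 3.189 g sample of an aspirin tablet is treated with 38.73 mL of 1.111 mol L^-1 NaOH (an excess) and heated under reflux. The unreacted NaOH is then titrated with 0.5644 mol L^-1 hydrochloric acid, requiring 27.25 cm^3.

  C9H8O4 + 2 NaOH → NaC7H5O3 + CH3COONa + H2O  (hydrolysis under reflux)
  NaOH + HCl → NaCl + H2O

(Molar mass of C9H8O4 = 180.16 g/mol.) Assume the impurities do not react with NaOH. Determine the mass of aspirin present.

2.491 g

n(NaOH) added = 0.03873 × 1.111 = 0.04303 mol
n(HCl) used in back-titration = 0.02725 × 0.5644 = 0.01538 mol
n(NaOH) left over = 0.01538 mol (1:1 ratio)
n(NaOH) consumed by analyte = 0.04303 − 0.01538 = 0.02765 mol
From the 1:2 ratio, n(C9H8O4) = 1/2 × 0.02765 = 0.01382 mol
mass of C9H8O4 = 0.01382 × 180.16 = 2.491 g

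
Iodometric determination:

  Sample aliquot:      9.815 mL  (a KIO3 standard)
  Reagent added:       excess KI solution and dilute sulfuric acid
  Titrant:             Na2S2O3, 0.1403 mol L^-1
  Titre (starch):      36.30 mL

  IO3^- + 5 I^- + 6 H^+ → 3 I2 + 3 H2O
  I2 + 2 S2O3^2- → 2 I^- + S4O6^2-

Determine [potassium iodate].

0.08648 mol/L

n(S2O3^2-) = 0.03630 × 0.1403 = 5.093 × 10^-3 mol
n(I2) = n(S2O3^2-)/2 = 2.546 × 10^-3 mol
From the 1:3 ratio, n(IO3^-) in the aliquot = 1/3 × 2.546 × 10^-3 = 8.488 × 10^-4 mol
[IO3^-] = 8.488 × 10^-4 / 0.009815 = 0.08648 mol/L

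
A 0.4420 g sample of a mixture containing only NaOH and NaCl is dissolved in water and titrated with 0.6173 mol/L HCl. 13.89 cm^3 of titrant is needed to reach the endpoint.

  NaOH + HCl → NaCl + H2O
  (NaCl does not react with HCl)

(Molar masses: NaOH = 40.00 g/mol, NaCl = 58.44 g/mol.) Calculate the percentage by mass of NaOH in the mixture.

n(HCl) = 0.01389 × 0.6173 = 8.574 × 10^-3 mol
Let x = n(NaOH), y = n(NaCl).
Titrant: 1x = 8.574 × 10^-3;  mass: 40.00x + 58.44y = 0.4420
Solving, x = 8.574 × 10^-3 mol, y = 1.695 × 10^-3 mol
mass of NaOH = 8.574 × 10^-3 × 40.00 = 0.3430 g
% NaOH = 0.3430 / 0.4420 × 100 = 77.60 %

77.60 %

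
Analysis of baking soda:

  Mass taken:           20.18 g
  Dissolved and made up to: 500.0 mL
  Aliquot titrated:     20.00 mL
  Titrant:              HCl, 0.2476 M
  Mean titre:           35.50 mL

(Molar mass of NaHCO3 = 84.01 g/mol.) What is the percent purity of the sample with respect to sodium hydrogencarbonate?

NaHCO3 + HCl → NaCl + H2O + CO2
n(HCl) per titration = 0.03550 × 0.2476 = 8.790 × 10^-3 mol
n(NaHCO3) in each aliquot = 8.790 × 10^-3 mol (1:1 ratio)
n(NaHCO3) in the whole flask = 8.790 × 10^-3 × 500.0/20.00 = 0.2197 mol
mass of NaHCO3 = 0.2197 × 84.01 = 18.46 g
% NaHCO3 = 18.46 / 20.18 × 100 = 91.48 %

91.48 %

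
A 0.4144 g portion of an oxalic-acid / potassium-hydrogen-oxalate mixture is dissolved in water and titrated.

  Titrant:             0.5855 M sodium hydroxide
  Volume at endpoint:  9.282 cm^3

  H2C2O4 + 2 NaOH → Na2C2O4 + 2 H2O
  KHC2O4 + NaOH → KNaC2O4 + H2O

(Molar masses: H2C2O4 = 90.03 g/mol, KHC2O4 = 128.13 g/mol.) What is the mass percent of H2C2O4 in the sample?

n(NaOH) = 0.009282 × 0.5855 = 5.435 × 10^-3 mol
Let x = n(H2C2O4), y = n(KHC2O4).
Titrant: 2x + 1y = 5.435 × 10^-3;  mass: 90.03x + 128.13y = 0.4144
Solving, x = 1.696 × 10^-3 mol, y = 2.042 × 10^-3 mol
mass of H2C2O4 = 1.696 × 10^-3 × 90.03 = 0.1527 g
% H2C2O4 = 0.1527 / 0.4144 × 100 = 36.85 %

36.85 %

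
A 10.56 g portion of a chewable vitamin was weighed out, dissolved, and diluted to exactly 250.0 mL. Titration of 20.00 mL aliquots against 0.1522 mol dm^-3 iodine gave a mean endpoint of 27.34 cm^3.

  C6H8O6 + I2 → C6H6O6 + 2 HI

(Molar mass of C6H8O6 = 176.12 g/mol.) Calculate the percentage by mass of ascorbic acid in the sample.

n(I2) per titration = 0.02734 × 0.1522 = 4.161 × 10^-3 mol
n(C6H8O6) in each aliquot = 4.161 × 10^-3 mol (1:1 ratio)
n(C6H8O6) in the whole flask = 4.161 × 10^-3 × 250.0/20.00 = 0.05201 mol
mass of C6H8O6 = 0.05201 × 176.12 = 9.161 g
% C6H8O6 = 9.161 / 10.56 × 100 = 86.75 %

86.75 %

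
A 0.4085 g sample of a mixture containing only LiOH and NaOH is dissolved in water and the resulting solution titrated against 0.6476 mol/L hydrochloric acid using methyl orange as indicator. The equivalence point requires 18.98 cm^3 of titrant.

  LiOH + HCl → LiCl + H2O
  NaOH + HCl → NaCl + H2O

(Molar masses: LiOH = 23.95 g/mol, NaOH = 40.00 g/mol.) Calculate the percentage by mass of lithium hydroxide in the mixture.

30.38 %

n(HCl) = 0.01898 × 0.6476 = 0.01229 mol
Let x = n(LiOH), y = n(NaOH).
Titrant: 1x + 1y = 0.01229;  mass: 23.95x + 40.00y = 0.4085
Solving, x = 5.181 × 10^-3 mol, y = 7.110 × 10^-3 mol
mass of LiOH = 5.181 × 10^-3 × 23.95 = 0.1241 g
% LiOH = 0.1241 / 0.4085 × 100 = 30.38 %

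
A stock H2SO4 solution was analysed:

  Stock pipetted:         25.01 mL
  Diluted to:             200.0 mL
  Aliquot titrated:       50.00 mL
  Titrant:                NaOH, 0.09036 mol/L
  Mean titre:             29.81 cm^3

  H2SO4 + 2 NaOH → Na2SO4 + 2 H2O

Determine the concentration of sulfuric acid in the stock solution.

0.2154 mol/L

n(NaOH) = 0.02981 × 0.09036 = 2.694 × 10^-3 mol
From the 1:2 ratio, n(H2SO4) in the aliquot = 1/2 × 2.694 × 10^-3 = 1.347 × 10^-3 mol
[H2SO4]_dilute = 1.347 × 10^-3 / 0.05000 = 0.02694 mol/L
Dilution factor = 200.0 / 25.01 = 7.997
[H2SO4]_stock = 0.02694 × 7.997 = 0.2154 mol/L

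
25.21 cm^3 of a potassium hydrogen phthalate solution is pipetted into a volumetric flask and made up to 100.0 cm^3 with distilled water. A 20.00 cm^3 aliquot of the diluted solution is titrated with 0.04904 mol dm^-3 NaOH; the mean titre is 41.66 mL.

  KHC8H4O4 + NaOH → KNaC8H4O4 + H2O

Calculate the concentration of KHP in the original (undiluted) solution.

n(NaOH) = 0.04166 × 0.04904 = 2.043 × 10^-3 mol
n(KHC8H4O4) in the aliquot = 2.043 × 10^-3 mol (1:1 ratio)
[KHC8H4O4]_dilute = 2.043 × 10^-3 / 0.02000 = 0.1022 mol/L
Dilution factor = 100.0 / 25.21 = 3.967
[KHC8H4O4]_stock = 0.1022 × 3.967 = 0.4052 mol/L

0.4052 mol/L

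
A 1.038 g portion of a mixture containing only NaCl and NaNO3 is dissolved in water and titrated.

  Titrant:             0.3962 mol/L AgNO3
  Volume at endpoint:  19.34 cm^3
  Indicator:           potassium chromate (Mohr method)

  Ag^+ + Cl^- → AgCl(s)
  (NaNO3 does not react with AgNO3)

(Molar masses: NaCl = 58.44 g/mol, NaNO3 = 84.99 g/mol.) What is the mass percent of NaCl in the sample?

43.14 %

n(AgNO3) = 0.01934 × 0.3962 = 7.663 × 10^-3 mol
Let x = n(NaCl), y = n(NaNO3).
Titrant: 1x = 7.663 × 10^-3;  mass: 58.44x + 84.99y = 1.038
Solving, x = 7.663 × 10^-3 mol, y = 6.944 × 10^-3 mol
mass of NaCl = 7.663 × 10^-3 × 58.44 = 0.4478 g
% NaCl = 0.4478 / 1.038 × 100 = 43.14 %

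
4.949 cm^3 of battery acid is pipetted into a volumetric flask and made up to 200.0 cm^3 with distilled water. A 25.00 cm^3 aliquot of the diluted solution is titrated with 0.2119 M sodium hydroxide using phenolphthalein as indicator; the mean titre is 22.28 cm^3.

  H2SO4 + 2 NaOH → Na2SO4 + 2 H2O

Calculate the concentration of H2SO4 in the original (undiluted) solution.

n(NaOH) = 0.02228 × 0.2119 = 4.721 × 10^-3 mol
From the 1:2 ratio, n(H2SO4) in the aliquot = 1/2 × 4.721 × 10^-3 = 2.361 × 10^-3 mol
[H2SO4]_dilute = 2.361 × 10^-3 / 0.02500 = 0.09442 mol/L
Dilution factor = 200.0 / 4.949 = 40.41
[H2SO4]_stock = 0.09442 × 40.41 = 3.816 mol/L

3.816 M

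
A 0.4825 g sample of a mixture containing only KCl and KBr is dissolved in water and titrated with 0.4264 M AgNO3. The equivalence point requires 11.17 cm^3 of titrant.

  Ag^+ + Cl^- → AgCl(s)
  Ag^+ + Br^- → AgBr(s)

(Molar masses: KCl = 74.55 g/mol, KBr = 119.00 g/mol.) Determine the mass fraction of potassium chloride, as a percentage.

29.30 %

n(AgNO3) = 0.01117 × 0.4264 = 4.763 × 10^-3 mol
Let x = n(KCl), y = n(KBr).
Titrant: 1x + 1y = 4.763 × 10^-3;  mass: 74.55x + 119.00y = 0.4825
Solving, x = 1.896 × 10^-3 mol, y = 2.867 × 10^-3 mol
mass of KCl = 1.896 × 10^-3 × 74.55 = 0.1414 g
% KCl = 0.1414 / 0.4825 × 100 = 29.30 %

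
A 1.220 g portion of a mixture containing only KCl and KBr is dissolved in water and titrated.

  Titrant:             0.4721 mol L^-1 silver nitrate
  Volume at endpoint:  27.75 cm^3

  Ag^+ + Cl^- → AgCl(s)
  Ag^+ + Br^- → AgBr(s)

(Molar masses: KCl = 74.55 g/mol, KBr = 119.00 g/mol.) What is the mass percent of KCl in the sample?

n(AgNO3) = 0.02775 × 0.4721 = 0.01310 mol
Let x = n(KCl), y = n(KBr).
Titrant: 1x + 1y = 0.01310;  mass: 74.55x + 119.00y = 1.220
Solving, x = 7.626 × 10^-3 mol, y = 5.474 × 10^-3 mol
mass of KCl = 7.626 × 10^-3 × 74.55 = 0.5685 g
% KCl = 0.5685 / 1.220 × 100 = 46.60 %

46.60 %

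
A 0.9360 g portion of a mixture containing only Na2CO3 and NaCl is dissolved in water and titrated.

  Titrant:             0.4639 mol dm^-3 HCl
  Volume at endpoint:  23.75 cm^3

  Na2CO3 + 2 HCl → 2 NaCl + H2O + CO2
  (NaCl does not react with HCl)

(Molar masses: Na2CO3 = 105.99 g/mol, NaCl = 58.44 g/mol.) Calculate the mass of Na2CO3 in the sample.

0.5839 g

n(HCl) = 0.02375 × 0.4639 = 0.01102 mol
Let x = n(Na2CO3), y = n(NaCl).
Titrant: 2x = 0.01102;  mass: 105.99x + 58.44y = 0.9360
Solving, x = 5.509 × 10^-3 mol, y = 6.025 × 10^-3 mol
mass of Na2CO3 = 5.509 × 10^-3 × 105.99 = 0.5839 g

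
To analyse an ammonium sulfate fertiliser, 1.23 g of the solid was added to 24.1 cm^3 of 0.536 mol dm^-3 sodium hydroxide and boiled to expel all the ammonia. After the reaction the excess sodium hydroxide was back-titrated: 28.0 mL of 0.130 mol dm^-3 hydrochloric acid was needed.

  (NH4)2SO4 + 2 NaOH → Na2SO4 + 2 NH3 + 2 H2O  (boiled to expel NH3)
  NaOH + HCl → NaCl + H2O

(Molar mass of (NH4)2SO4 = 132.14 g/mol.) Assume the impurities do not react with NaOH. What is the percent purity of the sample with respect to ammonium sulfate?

n(NaOH) added = 0.0241 × 0.536 = 0.0129 mol
n(HCl) used in back-titration = 0.0280 × 0.130 = 3.64 × 10^-3 mol
n(NaOH) left over = 3.64 × 10^-3 mol (1:1 ratio)
n(NaOH) consumed by analyte = 0.0129 − 3.64 × 10^-3 = 9.28 × 10^-3 mol
From the 1:2 ratio, n((NH4)2SO4) = 1/2 × 9.28 × 10^-3 = 4.64 × 10^-3 mol
mass of (NH4)2SO4 = 4.64 × 10^-3 × 132.14 = 0.613 g
% (NH4)2SO4 = 0.613 / 1.23 × 100 = 49.8 %

49.8 %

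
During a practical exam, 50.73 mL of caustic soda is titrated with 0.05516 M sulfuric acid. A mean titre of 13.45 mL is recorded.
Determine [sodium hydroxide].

0.02925 M

2 NaOH + H2SO4 → Na2SO4 + 2 H2O
n(H2SO4) = 0.01345 L × 0.05516 mol/L = 7.419 × 10^-4 mol
From the 2:1 mole ratio, n(NaOH) = 2/1 × 7.419 × 10^-4 = 1.484 × 10^-3 mol
[NaOH] = 1.484 × 10^-3 mol / 0.05073 L = 0.02925 mol/L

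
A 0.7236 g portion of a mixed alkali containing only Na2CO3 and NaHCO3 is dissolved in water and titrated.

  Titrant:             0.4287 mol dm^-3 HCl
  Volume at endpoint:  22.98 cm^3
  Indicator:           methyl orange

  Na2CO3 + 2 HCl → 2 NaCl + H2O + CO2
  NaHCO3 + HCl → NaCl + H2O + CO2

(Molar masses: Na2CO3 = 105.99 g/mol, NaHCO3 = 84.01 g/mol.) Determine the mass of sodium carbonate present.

0.1777 g

n(HCl) = 0.02298 × 0.4287 = 9.852 × 10^-3 mol
Let x = n(Na2CO3), y = n(NaHCO3).
Titrant: 2x + 1y = 9.852 × 10^-3;  mass: 105.99x + 84.01y = 0.7236
Solving, x = 1.677 × 10^-3 mol, y = 6.497 × 10^-3 mol
mass of Na2CO3 = 1.677 × 10^-3 × 105.99 = 0.1777 g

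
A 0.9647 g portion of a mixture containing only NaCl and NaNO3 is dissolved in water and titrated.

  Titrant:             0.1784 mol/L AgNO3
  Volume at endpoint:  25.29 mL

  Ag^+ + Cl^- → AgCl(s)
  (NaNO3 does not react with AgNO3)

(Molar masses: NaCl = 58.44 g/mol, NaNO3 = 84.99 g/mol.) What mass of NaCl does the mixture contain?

0.2637 g

n(AgNO3) = 0.02529 × 0.1784 = 4.512 × 10^-3 mol
Let x = n(NaCl), y = n(NaNO3).
Titrant: 1x = 4.512 × 10^-3;  mass: 58.44x + 84.99y = 0.9647
Solving, x = 4.512 × 10^-3 mol, y = 8.248 × 10^-3 mol
mass of NaCl = 4.512 × 10^-3 × 58.44 = 0.2637 g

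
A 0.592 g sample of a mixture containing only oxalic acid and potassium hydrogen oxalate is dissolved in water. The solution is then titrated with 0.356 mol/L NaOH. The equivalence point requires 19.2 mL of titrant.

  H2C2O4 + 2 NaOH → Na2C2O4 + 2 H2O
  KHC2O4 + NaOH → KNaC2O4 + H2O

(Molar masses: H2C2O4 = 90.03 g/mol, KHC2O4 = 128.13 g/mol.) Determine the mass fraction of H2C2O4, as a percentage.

n(NaOH) = 0.0192 × 0.356 = 6.84 × 10^-3 mol
Let x = n(H2C2O4), y = n(KHC2O4).
Titrant: 2x + 1y = 6.84 × 10^-3;  mass: 90.03x + 128.13y = 0.592
Solving, x = 1.71 × 10^-3 mol, y = 3.42 × 10^-3 mol
mass of H2C2O4 = 1.71 × 10^-3 × 90.03 = 0.154 g
% H2C2O4 = 0.154 / 0.592 × 100 = 26.0 %

26.0 %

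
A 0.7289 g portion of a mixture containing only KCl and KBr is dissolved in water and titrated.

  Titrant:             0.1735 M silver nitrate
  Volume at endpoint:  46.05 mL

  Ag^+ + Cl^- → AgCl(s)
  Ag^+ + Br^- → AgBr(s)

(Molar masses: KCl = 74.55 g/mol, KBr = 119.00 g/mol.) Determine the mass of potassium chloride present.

n(AgNO3) = 0.04605 × 0.1735 = 7.990 × 10^-3 mol
Let x = n(KCl), y = n(KBr).
Titrant: 1x + 1y = 7.990 × 10^-3;  mass: 74.55x + 119.00y = 0.7289
Solving, x = 4.991 × 10^-3 mol, y = 2.998 × 10^-3 mol
mass of KCl = 4.991 × 10^-3 × 74.55 = 0.3721 g

0.3721 g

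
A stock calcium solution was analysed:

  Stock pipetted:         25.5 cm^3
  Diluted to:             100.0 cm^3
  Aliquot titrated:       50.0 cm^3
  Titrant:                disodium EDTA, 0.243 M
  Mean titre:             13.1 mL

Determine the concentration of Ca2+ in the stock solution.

Ca^2+ + EDTA^4- → [Ca(EDTA)]^2-
n(EDTA) = 0.0131 × 0.243 = 3.18 × 10^-3 mol
n(Ca2+) in the aliquot = 3.18 × 10^-3 mol (1:1 ratio)
[Ca2+]_dilute = 3.18 × 10^-3 / 0.0500 = 0.0637 mol/L
Dilution factor = 100.0 / 25.5 = 3.922
[Ca2+]_stock = 0.0637 × 3.922 = 0.250 mol/L

0.250 M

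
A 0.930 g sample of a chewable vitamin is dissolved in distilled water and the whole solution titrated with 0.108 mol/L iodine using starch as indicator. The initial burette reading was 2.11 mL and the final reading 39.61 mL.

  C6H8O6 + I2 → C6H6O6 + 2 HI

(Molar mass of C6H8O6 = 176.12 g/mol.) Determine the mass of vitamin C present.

0.713 g

n(I2) = 0.0375 L × 0.108 mol/L = 4.05 × 10^-3 mol
n(C6H8O6) = 4.05 × 10^-3 mol (1:1 ratio)
mass of C6H8O6 = 4.05 × 10^-3 × 176.12 g/mol = 0.713 g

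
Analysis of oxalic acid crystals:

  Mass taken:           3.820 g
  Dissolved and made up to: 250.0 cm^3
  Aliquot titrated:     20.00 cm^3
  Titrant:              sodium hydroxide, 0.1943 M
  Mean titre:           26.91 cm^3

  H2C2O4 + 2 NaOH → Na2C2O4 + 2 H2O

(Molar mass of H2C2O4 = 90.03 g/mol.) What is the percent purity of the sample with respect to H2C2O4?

n(NaOH) per titration = 0.02691 × 0.1943 = 5.229 × 10^-3 mol
From the 1:2 ratio, n(H2C2O4) in each aliquot = 1/2 × 5.229 × 10^-3 = 2.614 × 10^-3 mol
n(H2C2O4) in the whole flask = 2.614 × 10^-3 × 250.0/20.00 = 0.03268 mol
mass of H2C2O4 = 0.03268 × 90.03 = 2.942 g
% H2C2O4 = 2.942 / 3.820 × 100 = 77.02 %

77.02 %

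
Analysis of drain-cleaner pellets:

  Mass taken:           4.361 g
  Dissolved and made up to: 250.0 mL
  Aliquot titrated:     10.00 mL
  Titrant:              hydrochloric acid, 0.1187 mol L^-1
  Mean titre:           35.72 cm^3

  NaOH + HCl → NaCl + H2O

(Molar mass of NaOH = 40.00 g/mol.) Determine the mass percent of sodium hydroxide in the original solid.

97.22 %

n(HCl) per titration = 0.03572 × 0.1187 = 4.240 × 10^-3 mol
n(NaOH) in each aliquot = 4.240 × 10^-3 mol (1:1 ratio)
n(NaOH) in the whole flask = 4.240 × 10^-3 × 250.0/10.00 = 0.1060 mol
mass of NaOH = 0.1060 × 40.00 = 4.240 g
% NaOH = 4.240 / 4.361 × 100 = 97.22 %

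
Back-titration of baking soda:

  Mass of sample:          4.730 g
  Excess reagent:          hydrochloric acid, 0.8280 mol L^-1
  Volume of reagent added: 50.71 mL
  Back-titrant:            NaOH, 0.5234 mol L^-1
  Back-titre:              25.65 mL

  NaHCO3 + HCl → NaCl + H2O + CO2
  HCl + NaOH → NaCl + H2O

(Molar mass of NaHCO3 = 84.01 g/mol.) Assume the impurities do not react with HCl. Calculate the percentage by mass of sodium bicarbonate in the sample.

50.73 %

n(HCl) added = 0.05071 × 0.8280 = 0.04199 mol
n(NaOH) used in back-titration = 0.02565 × 0.5234 = 0.01343 mol
n(HCl) left over = 0.01343 mol (1:1 ratio)
n(HCl) consumed by analyte = 0.04199 − 0.01343 = 0.02856 mol
n(NaHCO3) = 0.02856 mol (1:1 ratio)
mass of NaHCO3 = 0.02856 × 84.01 = 2.400 g
% NaHCO3 = 2.400 / 4.730 × 100 = 50.73 %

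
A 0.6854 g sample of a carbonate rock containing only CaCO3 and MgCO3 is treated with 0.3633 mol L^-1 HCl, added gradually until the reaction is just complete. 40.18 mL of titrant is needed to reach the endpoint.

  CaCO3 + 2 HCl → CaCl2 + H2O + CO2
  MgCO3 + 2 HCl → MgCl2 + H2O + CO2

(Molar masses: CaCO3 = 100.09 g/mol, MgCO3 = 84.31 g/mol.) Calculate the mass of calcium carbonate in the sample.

n(HCl) = 0.04018 × 0.3633 = 0.01460 mol
Let x = n(CaCO3), y = n(MgCO3).
Titrant: 2x + 2y = 0.01460;  mass: 100.09x + 84.31y = 0.6854
Solving, x = 4.439 × 10^-3 mol, y = 2.860 × 10^-3 mol
mass of CaCO3 = 4.439 × 10^-3 × 100.09 = 0.4443 g

0.4443 g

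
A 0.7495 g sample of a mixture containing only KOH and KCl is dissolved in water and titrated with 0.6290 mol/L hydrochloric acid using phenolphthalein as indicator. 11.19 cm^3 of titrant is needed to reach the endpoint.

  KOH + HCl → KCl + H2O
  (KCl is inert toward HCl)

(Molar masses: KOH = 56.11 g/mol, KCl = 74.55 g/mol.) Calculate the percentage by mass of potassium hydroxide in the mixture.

52.69 %

n(HCl) = 0.01119 × 0.6290 = 7.039 × 10^-3 mol
Let x = n(KOH), y = n(KCl).
Titrant: 1x = 7.039 × 10^-3;  mass: 56.11x + 74.55y = 0.7495
Solving, x = 7.039 × 10^-3 mol, y = 4.756 × 10^-3 mol
mass of KOH = 7.039 × 10^-3 × 56.11 = 0.3949 g
% KOH = 0.3949 / 0.7495 × 100 = 52.69 %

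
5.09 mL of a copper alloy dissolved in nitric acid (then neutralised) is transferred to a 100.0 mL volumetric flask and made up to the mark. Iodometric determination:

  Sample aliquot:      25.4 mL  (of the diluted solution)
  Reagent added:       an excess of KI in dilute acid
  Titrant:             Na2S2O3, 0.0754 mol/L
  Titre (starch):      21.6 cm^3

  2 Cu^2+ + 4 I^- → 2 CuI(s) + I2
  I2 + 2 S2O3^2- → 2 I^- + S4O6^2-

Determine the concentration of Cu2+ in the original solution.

1.26 mol/L

n(S2O3^2-) = 0.0216 × 0.0754 = 1.63 × 10^-3 mol
n(I2) = n(S2O3^2-)/2 = 8.14 × 10^-4 mol
From the 2:1 ratio, n(Cu2+) in the aliquot = 2/1 × 8.14 × 10^-4 = 1.63 × 10^-3 mol
[Cu2+]_dilute = 1.63 × 10^-3 / 0.0254 = 0.0641 mol/L
[Cu2+]_original = 0.0641 × 100.0/5.09 = 1.26 mol/L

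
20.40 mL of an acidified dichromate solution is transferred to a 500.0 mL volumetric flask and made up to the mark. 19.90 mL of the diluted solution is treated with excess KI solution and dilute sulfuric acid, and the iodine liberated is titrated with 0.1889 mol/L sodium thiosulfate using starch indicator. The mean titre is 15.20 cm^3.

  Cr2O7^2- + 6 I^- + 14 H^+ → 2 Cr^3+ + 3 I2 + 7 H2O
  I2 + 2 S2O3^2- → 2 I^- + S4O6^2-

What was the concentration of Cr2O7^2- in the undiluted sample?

n(S2O3^2-) = 0.01520 × 0.1889 = 2.871 × 10^-3 mol
n(I2) = n(S2O3^2-)/2 = 1.436 × 10^-3 mol
From the 1:3 ratio, n(Cr2O7^2-) in the aliquot = 1/3 × 1.436 × 10^-3 = 4.785 × 10^-4 mol
[Cr2O7^2-]_dilute = 4.785 × 10^-4 / 0.01990 = 0.02405 mol/L
[Cr2O7^2-]_original = 0.02405 × 500.0/20.40 = 0.5894 mol/L

0.5894 mol/L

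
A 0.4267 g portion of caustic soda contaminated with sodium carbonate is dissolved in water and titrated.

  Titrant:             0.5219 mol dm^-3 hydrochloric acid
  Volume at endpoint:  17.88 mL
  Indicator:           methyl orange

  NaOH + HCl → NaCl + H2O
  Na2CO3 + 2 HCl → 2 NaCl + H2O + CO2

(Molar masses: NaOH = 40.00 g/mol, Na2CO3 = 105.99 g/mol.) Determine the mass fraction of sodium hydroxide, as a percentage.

48.93 %

n(HCl) = 0.01788 × 0.5219 = 9.332 × 10^-3 mol
Let x = n(NaOH), y = n(Na2CO3).
Titrant: 1x + 2y = 9.332 × 10^-3;  mass: 40.00x + 105.99y = 0.4267
Solving, x = 5.219 × 10^-3 mol, y = 2.056 × 10^-3 mol
mass of NaOH = 5.219 × 10^-3 × 40.00 = 0.2088 g
% NaOH = 0.2088 / 0.4267 × 100 = 48.93 %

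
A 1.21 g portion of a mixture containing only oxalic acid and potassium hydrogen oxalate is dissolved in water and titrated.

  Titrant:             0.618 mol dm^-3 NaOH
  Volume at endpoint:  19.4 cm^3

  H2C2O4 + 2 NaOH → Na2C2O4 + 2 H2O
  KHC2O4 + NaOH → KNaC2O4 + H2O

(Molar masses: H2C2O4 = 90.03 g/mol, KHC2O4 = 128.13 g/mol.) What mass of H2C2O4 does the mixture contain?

0.177 g

n(NaOH) = 0.0194 × 0.618 = 0.0120 mol
Let x = n(H2C2O4), y = n(KHC2O4).
Titrant: 2x + 1y = 0.0120;  mass: 90.03x + 128.13y = 1.21
Solving, x = 1.96 × 10^-3 mol, y = 8.06 × 10^-3 mol
mass of H2C2O4 = 1.96 × 10^-3 × 90.03 = 0.177 g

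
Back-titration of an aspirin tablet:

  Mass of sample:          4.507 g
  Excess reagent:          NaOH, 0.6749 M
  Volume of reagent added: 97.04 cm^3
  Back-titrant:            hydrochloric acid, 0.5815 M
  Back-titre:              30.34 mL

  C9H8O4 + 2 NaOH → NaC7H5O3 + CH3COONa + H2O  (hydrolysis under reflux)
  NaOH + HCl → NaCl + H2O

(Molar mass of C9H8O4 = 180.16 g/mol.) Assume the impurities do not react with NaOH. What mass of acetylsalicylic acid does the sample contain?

n(NaOH) added = 0.09704 × 0.6749 = 0.06549 mol
n(HCl) used in back-titration = 0.03034 × 0.5815 = 0.01764 mol
n(NaOH) left over = 0.01764 mol (1:1 ratio)
n(NaOH) consumed by analyte = 0.06549 − 0.01764 = 0.04785 mol
From the 1:2 ratio, n(C9H8O4) = 1/2 × 0.04785 = 0.02392 mol
mass of C9H8O4 = 0.02392 × 180.16 = 4.310 g

4.310 g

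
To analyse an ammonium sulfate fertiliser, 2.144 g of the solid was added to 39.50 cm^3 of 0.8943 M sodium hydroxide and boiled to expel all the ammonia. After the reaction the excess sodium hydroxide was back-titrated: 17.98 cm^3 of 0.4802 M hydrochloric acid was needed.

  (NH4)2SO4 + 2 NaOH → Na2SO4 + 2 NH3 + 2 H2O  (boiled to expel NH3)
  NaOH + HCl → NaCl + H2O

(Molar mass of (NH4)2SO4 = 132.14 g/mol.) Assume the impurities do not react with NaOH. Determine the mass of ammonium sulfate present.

n(NaOH) added = 0.03950 × 0.8943 = 0.03532 mol
n(HCl) used in back-titration = 0.01798 × 0.4802 = 8.634 × 10^-3 mol
n(NaOH) left over = 8.634 × 10^-3 mol (1:1 ratio)
n(NaOH) consumed by analyte = 0.03532 − 8.634 × 10^-3 = 0.02669 mol
From the 1:2 ratio, n((NH4)2SO4) = 1/2 × 0.02669 = 0.01335 mol
mass of (NH4)2SO4 = 0.01335 × 132.14 = 1.763 g

1.763 g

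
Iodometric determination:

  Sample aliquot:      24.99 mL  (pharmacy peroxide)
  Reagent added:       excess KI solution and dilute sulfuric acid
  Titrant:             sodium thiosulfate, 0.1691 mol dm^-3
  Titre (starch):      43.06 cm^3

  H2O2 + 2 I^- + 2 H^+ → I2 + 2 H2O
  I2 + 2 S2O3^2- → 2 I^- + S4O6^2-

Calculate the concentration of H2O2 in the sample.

n(S2O3^2-) = 0.04306 × 0.1691 = 7.281 × 10^-3 mol
n(I2) = n(S2O3^2-)/2 = 3.641 × 10^-3 mol
n(H2O2) in the aliquot = 3.641 × 10^-3 mol (1:1 ratio)
[H2O2] = 3.641 × 10^-3 / 0.02499 = 0.1457 mol/L

0.1457 mol/L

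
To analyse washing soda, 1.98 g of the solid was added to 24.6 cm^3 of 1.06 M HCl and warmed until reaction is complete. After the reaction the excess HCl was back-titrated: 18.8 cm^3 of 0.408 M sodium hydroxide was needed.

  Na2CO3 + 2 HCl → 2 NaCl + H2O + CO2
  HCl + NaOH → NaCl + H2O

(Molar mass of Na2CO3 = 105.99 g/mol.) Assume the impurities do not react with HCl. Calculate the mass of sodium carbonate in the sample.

n(HCl) added = 0.0246 × 1.06 = 0.0261 mol
n(NaOH) used in back-titration = 0.0188 × 0.408 = 7.67 × 10^-3 mol
n(HCl) left over = 7.67 × 10^-3 mol (1:1 ratio)
n(HCl) consumed by analyte = 0.0261 − 7.67 × 10^-3 = 0.0184 mol
From the 1:2 ratio, n(Na2CO3) = 1/2 × 0.0184 = 9.20 × 10^-3 mol
mass of Na2CO3 = 9.20 × 10^-3 × 105.99 = 0.975 g

0.975 g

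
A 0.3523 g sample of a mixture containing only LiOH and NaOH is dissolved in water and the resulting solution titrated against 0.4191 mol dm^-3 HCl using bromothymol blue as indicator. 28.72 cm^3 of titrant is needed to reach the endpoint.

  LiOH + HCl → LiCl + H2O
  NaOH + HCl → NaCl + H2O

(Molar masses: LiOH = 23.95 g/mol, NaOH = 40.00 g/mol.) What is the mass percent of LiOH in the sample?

n(HCl) = 0.02872 × 0.4191 = 0.01204 mol
Let x = n(LiOH), y = n(NaOH).
Titrant: 1x + 1y = 0.01204;  mass: 23.95x + 40.00y = 0.3523
Solving, x = 8.047 × 10^-3 mol, y = 3.989 × 10^-3 mol
mass of LiOH = 8.047 × 10^-3 × 23.95 = 0.1927 g
% LiOH = 0.1927 / 0.3523 × 100 = 54.71 %

54.71 %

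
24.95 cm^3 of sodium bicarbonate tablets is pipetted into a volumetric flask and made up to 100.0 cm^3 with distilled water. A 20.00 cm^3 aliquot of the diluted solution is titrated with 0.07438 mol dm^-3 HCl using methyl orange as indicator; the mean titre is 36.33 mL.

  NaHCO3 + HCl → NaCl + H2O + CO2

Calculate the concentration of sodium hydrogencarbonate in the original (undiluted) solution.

n(HCl) = 0.03633 × 0.07438 = 2.702 × 10^-3 mol
n(NaHCO3) in the aliquot = 2.702 × 10^-3 mol (1:1 ratio)
[NaHCO3]_dilute = 2.702 × 10^-3 / 0.02000 = 0.1351 mol/L
Dilution factor = 100.0 / 24.95 = 4.008
[NaHCO3]_stock = 0.1351 × 4.008 = 0.5415 mol/L

0.5415 mol/L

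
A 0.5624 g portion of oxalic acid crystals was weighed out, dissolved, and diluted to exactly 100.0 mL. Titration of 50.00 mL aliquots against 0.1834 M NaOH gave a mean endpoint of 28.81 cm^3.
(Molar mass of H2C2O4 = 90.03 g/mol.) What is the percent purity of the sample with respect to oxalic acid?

H2C2O4 + 2 NaOH → Na2C2O4 + 2 H2O
n(NaOH) per titration = 0.02881 × 0.1834 = 5.284 × 10^-3 mol
From the 1:2 ratio, n(H2C2O4) in each aliquot = 1/2 × 5.284 × 10^-3 = 2.642 × 10^-3 mol
n(H2C2O4) in the whole flask = 2.642 × 10^-3 × 100.0/50.00 = 5.284 × 10^-3 mol
mass of H2C2O4 = 5.284 × 10^-3 × 90.03 = 0.4757 g
% H2C2O4 = 0.4757 / 0.5624 × 100 = 84.58 %

84.58 %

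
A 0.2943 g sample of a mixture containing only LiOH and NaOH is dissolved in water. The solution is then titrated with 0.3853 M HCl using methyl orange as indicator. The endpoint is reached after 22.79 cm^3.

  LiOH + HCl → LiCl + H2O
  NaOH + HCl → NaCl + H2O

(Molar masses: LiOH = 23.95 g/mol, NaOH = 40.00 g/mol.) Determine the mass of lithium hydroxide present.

n(HCl) = 0.02279 × 0.3853 = 8.781 × 10^-3 mol
Let x = n(LiOH), y = n(NaOH).
Titrant: 1x + 1y = 8.781 × 10^-3;  mass: 23.95x + 40.00y = 0.2943
Solving, x = 3.548 × 10^-3 mol, y = 5.233 × 10^-3 mol
mass of LiOH = 3.548 × 10^-3 × 23.95 = 0.08497 g

0.08497 g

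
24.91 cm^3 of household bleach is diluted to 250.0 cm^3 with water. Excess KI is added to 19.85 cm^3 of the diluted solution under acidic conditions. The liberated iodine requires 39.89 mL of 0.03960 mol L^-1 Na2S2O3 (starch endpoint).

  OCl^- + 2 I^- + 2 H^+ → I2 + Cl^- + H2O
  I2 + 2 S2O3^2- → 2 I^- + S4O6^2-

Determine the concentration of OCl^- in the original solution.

0.3993 mol/L

n(S2O3^2-) = 0.03989 × 0.03960 = 1.580 × 10^-3 mol
n(I2) = n(S2O3^2-)/2 = 7.898 × 10^-4 mol
n(OCl^-) in the aliquot = 7.898 × 10^-4 mol (1:1 ratio)
[OCl^-]_dilute = 7.898 × 10^-4 / 0.01985 = 0.03979 mol/L
[OCl^-]_original = 0.03979 × 250.0/24.91 = 0.3993 mol/L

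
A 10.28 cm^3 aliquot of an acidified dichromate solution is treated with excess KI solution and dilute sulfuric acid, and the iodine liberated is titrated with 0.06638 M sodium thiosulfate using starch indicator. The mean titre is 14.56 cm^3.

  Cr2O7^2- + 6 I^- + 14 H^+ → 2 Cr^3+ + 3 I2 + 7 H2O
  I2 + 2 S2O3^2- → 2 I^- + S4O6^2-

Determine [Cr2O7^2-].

n(S2O3^2-) = 0.01456 × 0.06638 = 9.665 × 10^-4 mol
n(I2) = n(S2O3^2-)/2 = 4.832 × 10^-4 mol
From the 1:3 ratio, n(Cr2O7^2-) in the aliquot = 1/3 × 4.832 × 10^-4 = 1.611 × 10^-4 mol
[Cr2O7^2-] = 1.611 × 10^-4 / 0.01028 = 0.01567 mol/L

0.01567 M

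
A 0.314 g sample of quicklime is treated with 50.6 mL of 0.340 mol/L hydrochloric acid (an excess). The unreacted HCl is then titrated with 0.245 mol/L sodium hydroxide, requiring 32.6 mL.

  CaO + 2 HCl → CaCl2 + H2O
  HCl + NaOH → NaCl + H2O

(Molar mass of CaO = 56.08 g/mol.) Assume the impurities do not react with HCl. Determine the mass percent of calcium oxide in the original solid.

n(HCl) added = 0.0506 × 0.340 = 0.0172 mol
n(NaOH) used in back-titration = 0.0326 × 0.245 = 7.99 × 10^-3 mol
n(HCl) left over = 7.99 × 10^-3 mol (1:1 ratio)
n(HCl) consumed by analyte = 0.0172 − 7.99 × 10^-3 = 9.22 × 10^-3 mol
From the 1:2 ratio, n(CaO) = 1/2 × 9.22 × 10^-3 = 4.61 × 10^-3 mol
mass of CaO = 4.61 × 10^-3 × 56.08 = 0.258 g
% CaO = 0.258 / 0.314 × 100 = 82.3 %

82.3 %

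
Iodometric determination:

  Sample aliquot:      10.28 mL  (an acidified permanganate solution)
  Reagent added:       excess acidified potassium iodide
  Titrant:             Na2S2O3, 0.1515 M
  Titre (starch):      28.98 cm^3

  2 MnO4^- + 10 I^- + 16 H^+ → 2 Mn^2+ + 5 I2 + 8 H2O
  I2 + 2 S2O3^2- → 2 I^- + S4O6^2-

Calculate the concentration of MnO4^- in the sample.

n(S2O3^2-) = 0.02898 × 0.1515 = 4.390 × 10^-3 mol
n(I2) = n(S2O3^2-)/2 = 2.195 × 10^-3 mol
From the 2:5 ratio, n(MnO4^-) in the aliquot = 2/5 × 2.195 × 10^-3 = 8.781 × 10^-4 mol
[MnO4^-] = 8.781 × 10^-4 / 0.01028 = 0.08542 mol/L

0.08542 M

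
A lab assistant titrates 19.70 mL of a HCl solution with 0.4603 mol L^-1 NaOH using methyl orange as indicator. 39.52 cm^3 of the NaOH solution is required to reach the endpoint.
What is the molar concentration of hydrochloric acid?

0.9234 mol/L

HCl + NaOH → NaCl + H2O
n(NaOH) = 0.03952 L × 0.4603 mol/L = 0.01819 mol
n(HCl) = 0.01819 mol (1:1 mole ratio)
[HCl] = 0.01819 mol / 0.01970 L = 0.9234 mol/L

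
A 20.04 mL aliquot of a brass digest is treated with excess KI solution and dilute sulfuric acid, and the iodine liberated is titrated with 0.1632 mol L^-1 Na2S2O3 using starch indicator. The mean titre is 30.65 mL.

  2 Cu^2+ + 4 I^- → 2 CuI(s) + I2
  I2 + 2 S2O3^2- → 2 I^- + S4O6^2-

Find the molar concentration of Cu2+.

n(S2O3^2-) = 0.03065 × 0.1632 = 5.002 × 10^-3 mol
n(I2) = n(S2O3^2-)/2 = 2.501 × 10^-3 mol
From the 2:1 ratio, n(Cu2+) in the aliquot = 2/1 × 2.501 × 10^-3 = 5.002 × 10^-3 mol
[Cu2+] = 5.002 × 10^-3 / 0.02004 = 0.2496 mol/L

0.2496 mol/L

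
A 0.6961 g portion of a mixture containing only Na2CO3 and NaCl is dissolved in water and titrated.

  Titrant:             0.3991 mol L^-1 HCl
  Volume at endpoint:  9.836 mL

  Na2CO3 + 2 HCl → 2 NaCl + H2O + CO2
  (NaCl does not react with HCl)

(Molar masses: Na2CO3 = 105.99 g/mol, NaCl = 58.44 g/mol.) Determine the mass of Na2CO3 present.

0.2080 g

n(HCl) = 0.009836 × 0.3991 = 3.926 × 10^-3 mol
Let x = n(Na2CO3), y = n(NaCl).
Titrant: 2x = 3.926 × 10^-3;  mass: 105.99x + 58.44y = 0.6961
Solving, x = 1.963 × 10^-3 mol, y = 8.352 × 10^-3 mol
mass of Na2CO3 = 1.963 × 10^-3 × 105.99 = 0.2080 g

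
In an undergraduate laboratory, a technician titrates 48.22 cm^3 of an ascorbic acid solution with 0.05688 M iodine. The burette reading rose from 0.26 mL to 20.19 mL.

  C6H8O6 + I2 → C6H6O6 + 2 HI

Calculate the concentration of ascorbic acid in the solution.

n(I2) = 0.01993 L × 0.05688 mol/L = 1.134 × 10^-3 mol
n(C6H8O6) = 1.134 × 10^-3 mol (1:1 mole ratio)
[C6H8O6] = 1.134 × 10^-3 mol / 0.04822 L = 0.02351 mol/L

0.02351 M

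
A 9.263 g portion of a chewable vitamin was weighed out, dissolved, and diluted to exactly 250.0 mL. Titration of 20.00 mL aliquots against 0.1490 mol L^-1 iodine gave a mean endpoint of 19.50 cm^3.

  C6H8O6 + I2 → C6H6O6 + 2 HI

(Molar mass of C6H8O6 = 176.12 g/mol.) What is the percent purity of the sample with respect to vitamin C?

n(I2) per titration = 0.01950 × 0.1490 = 2.905 × 10^-3 mol
n(C6H8O6) in each aliquot = 2.905 × 10^-3 mol (1:1 ratio)
n(C6H8O6) in the whole flask = 2.905 × 10^-3 × 250.0/20.00 = 0.03632 mol
mass of C6H8O6 = 0.03632 × 176.12 = 6.396 g
% C6H8O6 = 6.396 / 9.263 × 100 = 69.05 %

69.05 %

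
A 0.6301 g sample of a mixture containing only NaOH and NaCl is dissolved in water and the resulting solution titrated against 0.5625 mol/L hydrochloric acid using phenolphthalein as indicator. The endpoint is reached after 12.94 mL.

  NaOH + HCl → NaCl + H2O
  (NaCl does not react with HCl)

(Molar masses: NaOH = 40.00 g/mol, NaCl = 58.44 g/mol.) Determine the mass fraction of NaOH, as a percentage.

n(HCl) = 0.01294 × 0.5625 = 7.279 × 10^-3 mol
Let x = n(NaOH), y = n(NaCl).
Titrant: 1x = 7.279 × 10^-3;  mass: 40.00x + 58.44y = 0.6301
Solving, x = 7.279 × 10^-3 mol, y = 5.800 × 10^-3 mol
mass of NaOH = 7.279 × 10^-3 × 40.00 = 0.2911 g
% NaOH = 0.2911 / 0.6301 × 100 = 46.21 %

46.21 %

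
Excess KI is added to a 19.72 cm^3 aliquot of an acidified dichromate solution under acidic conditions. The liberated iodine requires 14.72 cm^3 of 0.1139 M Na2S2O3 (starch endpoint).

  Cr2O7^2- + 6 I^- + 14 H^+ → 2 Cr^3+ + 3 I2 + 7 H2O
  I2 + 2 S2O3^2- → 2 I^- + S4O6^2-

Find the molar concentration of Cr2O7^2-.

n(S2O3^2-) = 0.01472 × 0.1139 = 1.677 × 10^-3 mol
n(I2) = n(S2O3^2-)/2 = 8.383 × 10^-4 mol
From the 1:3 ratio, n(Cr2O7^2-) in the aliquot = 1/3 × 8.383 × 10^-4 = 2.794 × 10^-4 mol
[Cr2O7^2-] = 2.794 × 10^-4 / 0.01972 = 0.01417 mol/L

0.01417 M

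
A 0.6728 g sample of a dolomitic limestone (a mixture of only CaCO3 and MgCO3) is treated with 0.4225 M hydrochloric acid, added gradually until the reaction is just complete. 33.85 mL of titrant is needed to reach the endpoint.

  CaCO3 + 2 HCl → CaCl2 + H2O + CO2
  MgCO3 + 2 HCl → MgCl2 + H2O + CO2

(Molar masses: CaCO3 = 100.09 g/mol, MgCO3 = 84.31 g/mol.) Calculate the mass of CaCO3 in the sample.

0.4435 g

n(HCl) = 0.03385 × 0.4225 = 0.01430 mol
Let x = n(CaCO3), y = n(MgCO3).
Titrant: 2x + 2y = 0.01430;  mass: 100.09x + 84.31y = 0.6728
Solving, x = 4.431 × 10^-3 mol, y = 2.720 × 10^-3 mol
mass of CaCO3 = 4.431 × 10^-3 × 100.09 = 0.4435 g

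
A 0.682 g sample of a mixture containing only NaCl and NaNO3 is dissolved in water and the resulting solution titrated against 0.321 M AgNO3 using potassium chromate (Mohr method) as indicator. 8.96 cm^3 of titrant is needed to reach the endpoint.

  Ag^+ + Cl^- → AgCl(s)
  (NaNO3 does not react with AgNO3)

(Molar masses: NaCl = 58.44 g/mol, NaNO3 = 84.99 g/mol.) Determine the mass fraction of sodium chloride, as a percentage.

n(AgNO3) = 0.00896 × 0.321 = 2.88 × 10^-3 mol
Let x = n(NaCl), y = n(NaNO3).
Titrant: 1x = 2.88 × 10^-3;  mass: 58.44x + 84.99y = 0.682
Solving, x = 2.88 × 10^-3 mol, y = 6.05 × 10^-3 mol
mass of NaCl = 2.88 × 10^-3 × 58.44 = 0.168 g
% NaCl = 0.168 / 0.682 × 100 = 24.6 %

24.6 %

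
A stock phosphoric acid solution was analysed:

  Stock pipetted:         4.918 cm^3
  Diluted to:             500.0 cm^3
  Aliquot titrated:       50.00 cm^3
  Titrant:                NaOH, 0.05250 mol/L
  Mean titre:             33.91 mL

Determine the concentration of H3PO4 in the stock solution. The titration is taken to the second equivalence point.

H3PO4 + 2 NaOH → Na2HPO4 + 2 H2O
n(NaOH) = 0.03391 × 0.05250 = 1.780 × 10^-3 mol
From the 1:2 ratio, n(H3PO4) in the aliquot = 1/2 × 1.780 × 10^-3 = 8.901 × 10^-4 mol
[H3PO4]_dilute = 8.901 × 10^-4 / 0.05000 = 0.01780 mol/L
Dilution factor = 500.0 / 4.918 = 101.7
[H3PO4]_stock = 0.01780 × 101.7 = 1.810 mol/L

1.810 mol/L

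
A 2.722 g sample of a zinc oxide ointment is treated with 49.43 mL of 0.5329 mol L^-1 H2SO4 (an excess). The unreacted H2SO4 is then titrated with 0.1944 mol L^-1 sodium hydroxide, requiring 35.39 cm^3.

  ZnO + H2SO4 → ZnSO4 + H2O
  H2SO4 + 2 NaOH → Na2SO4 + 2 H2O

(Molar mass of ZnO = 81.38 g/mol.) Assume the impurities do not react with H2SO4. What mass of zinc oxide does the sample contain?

1.864 g

n(H2SO4) added = 0.04943 × 0.5329 = 0.02634 mol
n(NaOH) used in back-titration = 0.03539 × 0.1944 = 6.880 × 10^-3 mol
From the 1:2 ratio, n(H2SO4) left over = 1/2 × 6.880 × 10^-3 = 3.440 × 10^-3 mol
n(H2SO4) consumed by analyte = 0.02634 − 3.440 × 10^-3 = 0.02290 mol
n(ZnO) = 0.02290 mol (1:1 ratio)
mass of ZnO = 0.02290 × 81.38 = 1.864 g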